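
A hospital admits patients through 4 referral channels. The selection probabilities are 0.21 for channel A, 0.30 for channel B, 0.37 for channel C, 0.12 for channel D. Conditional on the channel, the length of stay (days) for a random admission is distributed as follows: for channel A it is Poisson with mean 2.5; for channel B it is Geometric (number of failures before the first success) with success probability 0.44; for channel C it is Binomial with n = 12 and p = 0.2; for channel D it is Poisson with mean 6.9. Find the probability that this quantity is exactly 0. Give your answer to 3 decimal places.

Conditional on each channel, P(X = 0): A: 0.082085; B: 0.44; C: 0.0687195; D: 0.00100779.
By total probability, P(X = 0) = 0.21·0.082085 + 0.3·0.44 + 0.37·0.0687195 + 0.12·0.00100779 = 0.174785.

0.175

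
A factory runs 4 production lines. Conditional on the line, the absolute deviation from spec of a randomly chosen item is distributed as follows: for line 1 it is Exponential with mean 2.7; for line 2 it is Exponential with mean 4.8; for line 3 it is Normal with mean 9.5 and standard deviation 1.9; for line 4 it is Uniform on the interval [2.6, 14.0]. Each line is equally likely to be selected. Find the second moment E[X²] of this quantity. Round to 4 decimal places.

For each component E[X²] = Var + (mean)², giving 1: 14.58; 2: 46.08; 3: 93.86; 4: 79.72.
Overall E[X²] = 0.25·14.58 + 0.25·46.08 + 0.25·93.86 + 0.25·79.72 = 58.56.

58.5600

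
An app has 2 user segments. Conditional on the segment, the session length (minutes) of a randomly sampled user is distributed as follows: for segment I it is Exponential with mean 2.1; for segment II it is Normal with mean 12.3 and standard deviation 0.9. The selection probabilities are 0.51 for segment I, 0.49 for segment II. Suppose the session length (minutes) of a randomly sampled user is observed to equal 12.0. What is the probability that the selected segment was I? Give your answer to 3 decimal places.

Likelihoods f(12.0 | ·): I: 0.00157072; II: 0.419315.
Posterior ∝ prior × likelihood. Numerator for I: 0.51·0.00157072 = 0.000801066.
Normalizing constant: 0.51·0.00157072 + 0.49·0.419315 = 0.206265.
P(I | observation) = 0.000801066 / 0.206265 = 0.00388367.

0.004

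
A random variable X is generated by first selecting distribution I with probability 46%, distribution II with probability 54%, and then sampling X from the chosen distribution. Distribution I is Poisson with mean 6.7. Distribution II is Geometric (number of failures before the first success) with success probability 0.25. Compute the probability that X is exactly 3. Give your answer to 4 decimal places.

Conditional on each component, P(X = 3): I: 0.0617021; II: 0.105469.
By total probability, P(X = 3) = 0.46·0.0617021 + 0.54·0.105469 = 0.0853361.

0.0853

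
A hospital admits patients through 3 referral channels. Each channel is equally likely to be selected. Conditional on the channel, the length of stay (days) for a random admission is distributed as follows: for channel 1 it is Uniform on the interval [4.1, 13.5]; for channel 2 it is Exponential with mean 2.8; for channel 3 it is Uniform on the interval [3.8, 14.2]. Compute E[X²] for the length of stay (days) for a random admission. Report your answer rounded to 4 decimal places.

63.4989

For each component E[X²] = Var + (mean)², giving 1: 84.8033; 2: 15.68; 3: 90.0133.
Overall E[X²] = 0.333333·84.8033 + 0.333333·15.68 + 0.333333·90.0133 = 63.4989.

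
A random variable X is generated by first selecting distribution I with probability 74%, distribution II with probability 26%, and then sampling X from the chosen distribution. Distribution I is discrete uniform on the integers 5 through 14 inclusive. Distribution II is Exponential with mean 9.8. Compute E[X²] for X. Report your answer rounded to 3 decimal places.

For each component E[X²] = Var + (mean)², giving I: 98.5; II: 192.08.
Overall E[X²] = 0.74·98.5 + 0.26·192.08 = 122.831.

122.831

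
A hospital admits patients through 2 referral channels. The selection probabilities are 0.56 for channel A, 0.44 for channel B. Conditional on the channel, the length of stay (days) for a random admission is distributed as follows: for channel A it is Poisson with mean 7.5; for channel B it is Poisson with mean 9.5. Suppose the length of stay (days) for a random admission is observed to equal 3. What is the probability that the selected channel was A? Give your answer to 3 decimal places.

0.822

Likelihoods P(X=3 | ·): A: 0.0388887; B: 0.010696.
Posterior ∝ prior × likelihood. Numerator for A: 0.56·0.0388887 = 0.0217777.
Normalizing constant: 0.56·0.0388887 + 0.44·0.010696 = 0.0264839.
P(A | observation) = 0.0217777 / 0.0264839 = 0.822298.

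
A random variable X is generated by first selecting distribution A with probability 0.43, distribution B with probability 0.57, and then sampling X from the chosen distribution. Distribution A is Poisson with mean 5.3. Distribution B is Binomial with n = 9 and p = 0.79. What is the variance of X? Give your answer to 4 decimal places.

3.9330

Per component, A: μ=5.3, E[X²]=33.39; B: μ=7.11, E[X²]=52.0452.
E[X] = 0.43·5.3 + 0.57·7.11 = 6.3317.
E[X²] = 0.43·33.39 + 0.57·52.0452 = 44.0235.
Var(X) = E[X²] − (E[X])² = 44.0235 − 40.0904 = 3.93304.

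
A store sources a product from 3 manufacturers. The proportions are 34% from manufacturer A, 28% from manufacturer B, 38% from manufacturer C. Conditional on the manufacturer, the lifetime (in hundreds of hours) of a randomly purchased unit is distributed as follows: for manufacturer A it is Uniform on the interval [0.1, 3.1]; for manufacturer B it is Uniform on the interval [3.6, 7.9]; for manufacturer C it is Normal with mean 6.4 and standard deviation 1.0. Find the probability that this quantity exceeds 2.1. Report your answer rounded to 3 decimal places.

0.773

Conditional on each manufacturer, P(X > 2.1): A: 0.333333; B: 1; C: 0.999991.
By total probability, P(X > 2.1) = 0.34·0.333333 + 0.28·1 + 0.38·0.999991 = 0.77333.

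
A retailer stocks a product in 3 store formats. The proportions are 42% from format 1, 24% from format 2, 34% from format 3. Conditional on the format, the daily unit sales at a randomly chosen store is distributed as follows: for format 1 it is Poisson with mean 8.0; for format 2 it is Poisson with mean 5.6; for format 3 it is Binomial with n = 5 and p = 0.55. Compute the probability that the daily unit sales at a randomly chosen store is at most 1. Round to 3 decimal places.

Conditional on each format, P(X ≤ 1): 1: 0.00301916; 2: 0.0244059; 3: 0.13122.
By total probability, P(X ≤ 1) = 0.42·0.00301916 + 0.24·0.0244059 + 0.34·0.13122 = 0.0517403.

0.052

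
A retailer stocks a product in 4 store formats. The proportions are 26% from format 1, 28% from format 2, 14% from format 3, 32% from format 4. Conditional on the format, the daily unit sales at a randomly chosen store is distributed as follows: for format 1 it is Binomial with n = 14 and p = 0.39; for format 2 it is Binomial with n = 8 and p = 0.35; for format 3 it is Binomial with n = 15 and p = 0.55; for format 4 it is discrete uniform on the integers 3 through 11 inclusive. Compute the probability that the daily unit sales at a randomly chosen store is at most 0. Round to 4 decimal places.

Conditional on each format, P(X ≤ 0): 1: 0.000987683; 2: 0.0318645; 3: 6.2833e-06; 4: 0.
By total probability, P(X ≤ 0) = 0.26·0.000987683 + 0.28·0.0318645 + 0.14·6.2833e-06 + 0.32·0 = 0.00917973.

0.0092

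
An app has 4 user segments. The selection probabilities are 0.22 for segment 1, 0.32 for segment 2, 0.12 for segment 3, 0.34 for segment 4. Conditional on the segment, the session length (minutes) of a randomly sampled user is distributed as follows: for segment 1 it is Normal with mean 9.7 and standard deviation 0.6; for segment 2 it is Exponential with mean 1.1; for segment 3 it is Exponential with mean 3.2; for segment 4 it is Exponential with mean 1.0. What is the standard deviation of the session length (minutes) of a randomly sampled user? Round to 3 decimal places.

Per component, 1: μ=9.7, E[X²]=94.45; 2: μ=1.1, E[X²]=2.42; 3: μ=3.2, E[X²]=20.48; 4: μ=1, E[X²]=2.
E[X] = 0.22·9.7 + 0.32·1.1 + 0.12·3.2 + 0.34·1 = 3.21.
E[X²] = 0.22·94.45 + 0.32·2.42 + 0.12·20.48 + 0.34·2 = 24.691.
Var(X) = E[X²] − (E[X])² = 24.691 − 10.3041 = 14.3869.
SD(X) = √14.3869 = 3.79301.

3.793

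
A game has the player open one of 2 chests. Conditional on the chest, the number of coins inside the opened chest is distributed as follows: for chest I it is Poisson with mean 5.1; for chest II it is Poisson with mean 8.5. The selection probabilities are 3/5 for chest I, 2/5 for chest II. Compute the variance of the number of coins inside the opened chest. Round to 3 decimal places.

9.234

Per component, I: μ=5.1, E[X²]=31.11; II: μ=8.5, E[X²]=80.75.
E[X] = 0.6·5.1 + 0.4·8.5 = 6.46.
E[X²] = 0.6·31.11 + 0.4·80.75 = 50.966.
Var(X) = E[X²] − (E[X])² = 50.966 − 41.7316 = 9.2344.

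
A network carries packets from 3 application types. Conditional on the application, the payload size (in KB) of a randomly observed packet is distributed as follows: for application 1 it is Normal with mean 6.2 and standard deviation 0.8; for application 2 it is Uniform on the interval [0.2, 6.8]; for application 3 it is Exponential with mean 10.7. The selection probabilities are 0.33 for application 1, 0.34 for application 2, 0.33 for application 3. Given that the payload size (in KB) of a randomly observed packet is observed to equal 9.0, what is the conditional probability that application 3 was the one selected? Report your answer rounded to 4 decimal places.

0.9736

Likelihoods f(9.0 | ·): 1: 0.00109085; 2: 0; 3: 0.0403016.
Posterior ∝ prior × likelihood. Numerator for 3: 0.33·0.0403016 = 0.0132995.
Normalizing constant: 0.33·0.00109085 + 0.34·0 + 0.33·0.0403016 = 0.0136595.
P(3 | observation) = 0.0132995 / 0.0136595 = 0.973646.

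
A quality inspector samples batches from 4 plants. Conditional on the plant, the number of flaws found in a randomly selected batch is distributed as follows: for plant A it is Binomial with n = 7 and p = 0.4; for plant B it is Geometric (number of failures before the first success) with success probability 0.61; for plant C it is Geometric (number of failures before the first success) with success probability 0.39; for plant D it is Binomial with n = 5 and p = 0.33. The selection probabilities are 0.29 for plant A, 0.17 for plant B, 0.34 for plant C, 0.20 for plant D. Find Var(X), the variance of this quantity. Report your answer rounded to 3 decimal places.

2.792

Per component, A: μ=2.8, E[X²]=9.52; B: μ=0.639344, E[X²]=1.45687; C: μ=1.5641, E[X²]=6.45694; D: μ=1.65, E[X²]=3.828.
E[X] = 0.29·2.8 + 0.17·0.639344 + 0.34·1.5641 + 0.2·1.65 = 1.78248.
E[X²] = 0.29·9.52 + 0.17·1.45687 + 0.34·6.45694 + 0.2·3.828 = 5.96943.
Var(X) = E[X²] − (E[X])² = 5.96943 − 3.17725 = 2.79218.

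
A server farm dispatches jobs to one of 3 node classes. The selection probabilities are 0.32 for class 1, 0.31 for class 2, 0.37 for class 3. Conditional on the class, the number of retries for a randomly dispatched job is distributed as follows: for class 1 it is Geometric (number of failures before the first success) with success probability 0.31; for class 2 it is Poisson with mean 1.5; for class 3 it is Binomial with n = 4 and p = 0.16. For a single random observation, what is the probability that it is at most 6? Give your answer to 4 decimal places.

0.9759

Conditional on each class, P(X ≤ 6): 1: 0.925536; 2: 0.999074; 3: 1.
By total probability, P(X ≤ 6) = 0.32·0.925536 + 0.31·0.999074 + 0.37·1 = 0.975885.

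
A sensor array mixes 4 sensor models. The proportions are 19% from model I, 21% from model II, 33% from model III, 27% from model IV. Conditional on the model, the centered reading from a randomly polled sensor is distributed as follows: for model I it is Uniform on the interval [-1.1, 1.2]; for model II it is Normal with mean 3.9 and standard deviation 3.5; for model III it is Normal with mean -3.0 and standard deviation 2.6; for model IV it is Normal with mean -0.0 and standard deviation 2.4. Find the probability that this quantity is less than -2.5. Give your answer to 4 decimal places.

0.2374

Conditional on each model, P(X < -2.5): I: 0; II: 0.0337319; III: 0.576249; IV: 0.148783.
By total probability, P(X < -2.5) = 0.19·0 + 0.21·0.0337319 + 0.33·0.576249 + 0.27·0.148783 = 0.237417.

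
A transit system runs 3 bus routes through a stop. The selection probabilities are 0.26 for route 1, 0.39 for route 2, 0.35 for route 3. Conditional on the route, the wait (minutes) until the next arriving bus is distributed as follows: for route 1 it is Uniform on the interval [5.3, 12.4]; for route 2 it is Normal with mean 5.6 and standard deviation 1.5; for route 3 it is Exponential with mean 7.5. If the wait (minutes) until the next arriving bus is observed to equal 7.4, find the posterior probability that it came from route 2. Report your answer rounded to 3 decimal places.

0.483

Likelihoods f(7.4 | ·): 1: 0.140845; 2: 0.129457; 3: 0.049709.
Posterior ∝ prior × likelihood. Numerator for 2: 0.39·0.129457 = 0.0504884.
Normalizing constant: 0.26·0.140845 + 0.39·0.129457 + 0.35·0.049709 = 0.104506.
P(2 | observation) = 0.0504884 / 0.104506 = 0.483114.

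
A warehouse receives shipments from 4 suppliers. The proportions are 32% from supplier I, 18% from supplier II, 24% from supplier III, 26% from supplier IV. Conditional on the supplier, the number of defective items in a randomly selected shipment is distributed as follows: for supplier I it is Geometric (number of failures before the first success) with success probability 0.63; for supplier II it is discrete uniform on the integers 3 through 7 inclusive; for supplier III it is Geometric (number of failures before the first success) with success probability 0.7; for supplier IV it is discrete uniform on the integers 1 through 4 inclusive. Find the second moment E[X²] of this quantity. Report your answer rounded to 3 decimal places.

For each component E[X²] = Var + (mean)², giving I: 1.27715; II: 27; III: 0.795918; IV: 7.5.
Overall E[X²] = 0.32·1.27715 + 0.18·27 + 0.24·0.795918 + 0.26·7.5 = 7.40971.

7.410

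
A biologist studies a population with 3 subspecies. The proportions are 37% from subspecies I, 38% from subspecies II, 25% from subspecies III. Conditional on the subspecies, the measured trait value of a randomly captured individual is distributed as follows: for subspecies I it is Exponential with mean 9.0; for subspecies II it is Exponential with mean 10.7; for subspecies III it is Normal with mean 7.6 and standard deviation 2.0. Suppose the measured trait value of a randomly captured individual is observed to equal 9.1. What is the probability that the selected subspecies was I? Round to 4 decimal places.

Likelihoods f(9.1 | ·): I: 0.0404238; II: 0.0399267; III: 0.150569.
Posterior ∝ prior × likelihood. Numerator for I: 0.37·0.0404238 = 0.0149568.
Normalizing constant: 0.37·0.0404238 + 0.38·0.0399267 + 0.25·0.150569 = 0.0677711.
P(I | observation) = 0.0149568 / 0.0677711 = 0.220696.

0.2207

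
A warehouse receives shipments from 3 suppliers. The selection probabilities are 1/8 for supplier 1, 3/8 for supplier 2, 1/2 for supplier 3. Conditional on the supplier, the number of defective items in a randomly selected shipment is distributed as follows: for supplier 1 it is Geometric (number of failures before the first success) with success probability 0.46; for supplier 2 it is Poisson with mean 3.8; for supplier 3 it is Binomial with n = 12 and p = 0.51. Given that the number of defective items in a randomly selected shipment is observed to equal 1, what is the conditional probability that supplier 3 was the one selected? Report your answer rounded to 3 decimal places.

0.019

Likelihoods P(X=1 | ·): 1: 0.2484; 2: 0.0850089; 3: 0.00239281.
Posterior ∝ prior × likelihood. Numerator for 3: 0.5·0.00239281 = 0.00119641.
Normalizing constant: 0.125·0.2484 + 0.375·0.0850089 + 0.5·0.00239281 = 0.0641248.
P(3 | observation) = 0.00119641 / 0.0641248 = 0.0186575.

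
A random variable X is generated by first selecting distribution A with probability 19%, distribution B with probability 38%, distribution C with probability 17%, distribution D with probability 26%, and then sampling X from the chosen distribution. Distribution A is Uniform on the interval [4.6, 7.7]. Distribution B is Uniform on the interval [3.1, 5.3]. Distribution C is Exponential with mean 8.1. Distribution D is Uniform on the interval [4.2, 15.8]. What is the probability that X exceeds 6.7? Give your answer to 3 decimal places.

Conditional on each component, P(X > 6.7): A: 0.322581; B: 0; C: 0.437289; D: 0.784483.
By total probability, P(X > 6.7) = 0.19·0.322581 + 0.38·0 + 0.17·0.437289 + 0.26·0.784483 = 0.339595.

0.340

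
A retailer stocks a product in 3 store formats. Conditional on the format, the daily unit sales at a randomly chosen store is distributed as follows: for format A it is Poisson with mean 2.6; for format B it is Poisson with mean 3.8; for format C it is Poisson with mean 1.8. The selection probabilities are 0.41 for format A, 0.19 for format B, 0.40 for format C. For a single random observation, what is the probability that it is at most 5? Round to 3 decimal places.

Conditional on each format, P(X ≤ 5): A: 0.950963; B: 0.815556; C: 0.989622.
By total probability, P(X ≤ 5) = 0.41·0.950963 + 0.19·0.815556 + 0.4·0.989622 = 0.940699.

0.941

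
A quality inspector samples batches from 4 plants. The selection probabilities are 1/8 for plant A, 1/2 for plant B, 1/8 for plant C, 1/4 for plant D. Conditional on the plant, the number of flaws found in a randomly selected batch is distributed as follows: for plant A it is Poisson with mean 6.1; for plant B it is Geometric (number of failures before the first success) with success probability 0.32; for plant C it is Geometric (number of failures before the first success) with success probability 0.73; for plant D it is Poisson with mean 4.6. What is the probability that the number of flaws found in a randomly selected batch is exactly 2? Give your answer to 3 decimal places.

0.112

Conditional on each plant, P(X = 2): A: 0.0417286; B: 0.147968; C: 0.053217; D: 0.106348.
By total probability, P(X = 2) = 0.125·0.0417286 + 0.5·0.147968 + 0.125·0.053217 + 0.25·0.106348 = 0.112439.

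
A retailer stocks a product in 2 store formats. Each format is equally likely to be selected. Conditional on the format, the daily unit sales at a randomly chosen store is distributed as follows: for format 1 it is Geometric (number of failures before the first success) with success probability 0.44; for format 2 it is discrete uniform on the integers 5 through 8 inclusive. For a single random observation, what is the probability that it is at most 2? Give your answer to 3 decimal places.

Conditional on each format, P(X ≤ 2): 1: 0.824384; 2: 0.
By total probability, P(X ≤ 2) = 0.5·0.824384 + 0.5·0 = 0.412192.

0.412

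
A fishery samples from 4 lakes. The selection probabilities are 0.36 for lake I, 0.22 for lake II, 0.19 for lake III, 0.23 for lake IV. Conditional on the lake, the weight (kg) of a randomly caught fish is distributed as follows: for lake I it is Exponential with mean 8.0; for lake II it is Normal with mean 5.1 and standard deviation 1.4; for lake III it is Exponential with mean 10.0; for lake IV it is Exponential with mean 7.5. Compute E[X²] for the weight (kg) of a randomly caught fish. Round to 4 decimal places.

116.1084

For each component E[X²] = Var + (mean)², giving I: 128; II: 27.97; III: 200; IV: 112.5.
Overall E[X²] = 0.36·128 + 0.22·27.97 + 0.19·200 + 0.23·112.5 = 116.108.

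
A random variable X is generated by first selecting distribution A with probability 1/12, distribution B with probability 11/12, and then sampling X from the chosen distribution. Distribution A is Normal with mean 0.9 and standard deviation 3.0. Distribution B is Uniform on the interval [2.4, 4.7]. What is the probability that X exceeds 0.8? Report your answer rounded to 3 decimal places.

Conditional on each component, P(X > 0.8): A: 0.513296; B: 1.
By total probability, P(X > 0.8) = 0.0833333·0.513296 + 0.916667·1 = 0.959441.

0.959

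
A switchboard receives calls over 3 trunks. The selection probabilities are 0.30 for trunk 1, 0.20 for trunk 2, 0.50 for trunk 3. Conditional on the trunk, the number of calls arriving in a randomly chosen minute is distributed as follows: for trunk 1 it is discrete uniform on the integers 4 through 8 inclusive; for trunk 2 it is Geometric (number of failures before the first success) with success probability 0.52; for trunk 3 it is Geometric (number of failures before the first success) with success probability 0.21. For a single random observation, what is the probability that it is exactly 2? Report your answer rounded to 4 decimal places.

Conditional on each trunk, P(X = 2): 1: 0; 2: 0.119808; 3: 0.131061.
By total probability, P(X = 2) = 0.3·0 + 0.2·0.119808 + 0.5·0.131061 = 0.0894921.

0.0895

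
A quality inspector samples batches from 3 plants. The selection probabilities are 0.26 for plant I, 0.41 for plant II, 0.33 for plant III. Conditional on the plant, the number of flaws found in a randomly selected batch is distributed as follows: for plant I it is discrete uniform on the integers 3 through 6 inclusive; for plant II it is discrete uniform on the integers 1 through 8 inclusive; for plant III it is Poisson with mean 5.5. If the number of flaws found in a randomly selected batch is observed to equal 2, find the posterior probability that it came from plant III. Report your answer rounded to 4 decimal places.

Likelihoods P(X=2 | ·): I: 0; II: 0.125; III: 0.0618124.
Posterior ∝ prior × likelihood. Numerator for III: 0.33·0.0618124 = 0.0203981.
Normalizing constant: 0.26·0 + 0.41·0.125 + 0.33·0.0618124 = 0.0716481.
P(III | observation) = 0.0203981 / 0.0716481 = 0.284698.

0.2847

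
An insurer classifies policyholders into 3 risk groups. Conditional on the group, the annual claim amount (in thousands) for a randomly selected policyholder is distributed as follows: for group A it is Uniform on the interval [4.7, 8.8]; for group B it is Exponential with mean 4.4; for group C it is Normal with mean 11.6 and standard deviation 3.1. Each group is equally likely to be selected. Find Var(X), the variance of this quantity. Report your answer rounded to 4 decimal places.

19.1108

Per component, A: μ=6.75, E[X²]=46.9633; B: μ=4.4, E[X²]=38.72; C: μ=11.6, E[X²]=144.17.
E[X] = 0.333333·6.75 + 0.333333·4.4 + 0.333333·11.6 = 7.58333.
E[X²] = 0.333333·46.9633 + 0.333333·38.72 + 0.333333·144.17 = 76.6178.
Var(X) = E[X²] − (E[X])² = 76.6178 − 57.5069 = 19.1108.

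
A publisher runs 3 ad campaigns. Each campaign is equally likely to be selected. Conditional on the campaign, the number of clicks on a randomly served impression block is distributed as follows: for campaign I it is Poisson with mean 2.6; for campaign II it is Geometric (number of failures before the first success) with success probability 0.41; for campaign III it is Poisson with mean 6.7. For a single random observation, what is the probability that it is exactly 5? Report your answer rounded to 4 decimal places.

0.0804

Conditional on each campaign, P(X = 5): I: 0.0735394; II: 0.0293119; III: 0.13849.
By total probability, P(X = 5) = 0.333333·0.0735394 + 0.333333·0.0293119 + 0.333333·0.13849 = 0.0804472.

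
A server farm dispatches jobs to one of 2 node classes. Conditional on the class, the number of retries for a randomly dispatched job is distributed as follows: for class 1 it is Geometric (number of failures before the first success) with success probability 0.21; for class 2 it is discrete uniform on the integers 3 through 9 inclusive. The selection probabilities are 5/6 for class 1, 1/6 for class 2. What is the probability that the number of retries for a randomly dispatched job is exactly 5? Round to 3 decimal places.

0.078

Conditional on each class, P(X = 5): 1: 0.0646182; 2: 0.142857.
By total probability, P(X = 5) = 0.833333·0.0646182 + 0.166667·0.142857 = 0.077658.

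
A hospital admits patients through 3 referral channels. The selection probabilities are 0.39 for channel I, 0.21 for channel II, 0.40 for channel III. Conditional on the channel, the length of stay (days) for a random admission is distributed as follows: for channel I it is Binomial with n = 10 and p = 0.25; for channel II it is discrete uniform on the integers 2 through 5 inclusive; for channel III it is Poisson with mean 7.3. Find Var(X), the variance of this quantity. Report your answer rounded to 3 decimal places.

Per component, I: μ=2.5, E[X²]=8.125; II: μ=3.5, E[X²]=13.5; III: μ=7.3, E[X²]=60.59.
E[X] = 0.39·2.5 + 0.21·3.5 + 0.4·7.3 = 4.63.
E[X²] = 0.39·8.125 + 0.21·13.5 + 0.4·60.59 = 30.2398.
Var(X) = E[X²] − (E[X])² = 30.2398 − 21.4369 = 8.80285.

8.803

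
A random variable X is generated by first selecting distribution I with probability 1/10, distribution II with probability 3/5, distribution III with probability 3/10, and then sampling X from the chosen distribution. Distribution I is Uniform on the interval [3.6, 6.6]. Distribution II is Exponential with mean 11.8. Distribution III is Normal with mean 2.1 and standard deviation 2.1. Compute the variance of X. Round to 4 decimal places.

104.8416

Per component, I: μ=5.1, E[X²]=26.76; II: μ=11.8, E[X²]=278.48; III: μ=2.1, E[X²]=8.82.
E[X] = 0.1·5.1 + 0.6·11.8 + 0.3·2.1 = 8.22.
E[X²] = 0.1·26.76 + 0.6·278.48 + 0.3·8.82 = 172.41.
Var(X) = E[X²] − (E[X])² = 172.41 − 67.5684 = 104.842.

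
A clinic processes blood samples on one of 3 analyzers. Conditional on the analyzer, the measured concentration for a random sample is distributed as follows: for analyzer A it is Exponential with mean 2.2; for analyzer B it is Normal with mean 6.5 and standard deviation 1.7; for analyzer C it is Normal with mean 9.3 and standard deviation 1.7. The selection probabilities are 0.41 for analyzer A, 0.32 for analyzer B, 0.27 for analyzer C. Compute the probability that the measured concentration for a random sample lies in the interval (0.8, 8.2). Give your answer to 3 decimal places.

0.614

Conditional on each analyzer, P(0.8 < X < 8.2): A: 0.671086; B: 0.840945; C: 0.258797.
By total probability, P(0.8 < X < 8.2) = 0.41·0.671086 + 0.32·0.840945 + 0.27·0.258797 = 0.614123.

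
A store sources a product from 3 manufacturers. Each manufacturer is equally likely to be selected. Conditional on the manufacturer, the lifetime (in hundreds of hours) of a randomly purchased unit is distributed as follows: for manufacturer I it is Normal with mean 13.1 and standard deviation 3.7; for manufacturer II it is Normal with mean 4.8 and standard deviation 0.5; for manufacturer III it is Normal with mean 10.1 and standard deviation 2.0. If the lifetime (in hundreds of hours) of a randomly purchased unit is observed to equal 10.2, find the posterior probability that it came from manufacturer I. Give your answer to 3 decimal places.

0.285

Likelihoods f(10.2 | ·): I: 0.0793069; II: 3.74874e-26; III: 0.199222.
Posterior ∝ prior × likelihood. Numerator for I: 0.333333·0.0793069 = 0.0264356.
Normalizing constant: 0.333333·0.0793069 + 0.333333·3.74874e-26 + 0.333333·0.199222 = 0.092843.
P(I | observation) = 0.0264356 / 0.092843 = 0.284735.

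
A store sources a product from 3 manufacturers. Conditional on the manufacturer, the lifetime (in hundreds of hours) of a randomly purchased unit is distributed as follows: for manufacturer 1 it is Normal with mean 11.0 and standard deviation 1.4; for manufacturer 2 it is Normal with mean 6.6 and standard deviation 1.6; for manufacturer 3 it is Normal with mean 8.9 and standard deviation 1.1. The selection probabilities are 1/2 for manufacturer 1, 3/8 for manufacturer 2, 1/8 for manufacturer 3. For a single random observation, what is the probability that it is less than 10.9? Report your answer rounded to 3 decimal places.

0.730

Conditional on each manufacturer, P(X < 10.9): 1: 0.471528; 2: 0.996401; 3: 0.965482.
By total probability, P(X < 10.9) = 0.5·0.471528 + 0.375·0.996401 + 0.125·0.965482 = 0.7301.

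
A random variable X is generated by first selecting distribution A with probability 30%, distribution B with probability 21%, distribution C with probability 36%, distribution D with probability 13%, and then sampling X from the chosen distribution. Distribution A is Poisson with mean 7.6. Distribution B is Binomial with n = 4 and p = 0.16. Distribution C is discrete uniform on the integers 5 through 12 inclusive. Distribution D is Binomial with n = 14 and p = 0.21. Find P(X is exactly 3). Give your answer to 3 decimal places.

Conditional on each component, P(X = 3): A: 0.0366144; B: 0.0137626; C: 0; D: 0.252149.
By total probability, P(X = 3) = 0.3·0.0366144 + 0.21·0.0137626 + 0.36·0 + 0.13·0.252149 = 0.0466538.

0.047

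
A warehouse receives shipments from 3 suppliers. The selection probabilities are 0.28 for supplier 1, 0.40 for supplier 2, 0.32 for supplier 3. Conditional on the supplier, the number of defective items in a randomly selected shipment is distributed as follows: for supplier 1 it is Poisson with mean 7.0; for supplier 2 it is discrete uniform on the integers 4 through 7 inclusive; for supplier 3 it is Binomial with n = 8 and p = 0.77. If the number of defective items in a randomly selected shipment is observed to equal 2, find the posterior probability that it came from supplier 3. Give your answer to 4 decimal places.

0.1117

Likelihoods P(X=2 | ·): 1: 0.0223411; 2: 0; 3: 0.00245757.
Posterior ∝ prior × likelihood. Numerator for 3: 0.32·0.00245757 = 0.000786423.
Normalizing constant: 0.28·0.0223411 + 0.4·0 + 0.32·0.00245757 = 0.00704193.
P(3 | observation) = 0.000786423 / 0.00704193 = 0.111677.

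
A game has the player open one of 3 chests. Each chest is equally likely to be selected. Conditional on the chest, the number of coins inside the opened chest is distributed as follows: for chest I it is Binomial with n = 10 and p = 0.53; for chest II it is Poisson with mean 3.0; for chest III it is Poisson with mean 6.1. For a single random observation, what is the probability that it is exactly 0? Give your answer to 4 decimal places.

0.0175

Conditional on each chest, P(X = 0): I: 0.000525991; II: 0.0497871; III: 0.00224287.
By total probability, P(X = 0) = 0.333333·0.000525991 + 0.333333·0.0497871 + 0.333333·0.00224287 = 0.0175186.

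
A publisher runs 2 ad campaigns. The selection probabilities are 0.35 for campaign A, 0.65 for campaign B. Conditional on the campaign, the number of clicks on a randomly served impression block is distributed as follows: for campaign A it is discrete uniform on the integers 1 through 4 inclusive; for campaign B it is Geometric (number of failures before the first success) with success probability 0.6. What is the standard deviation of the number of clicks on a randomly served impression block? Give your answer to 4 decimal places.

Per component, A: μ=2.5, E[X²]=7.5; B: μ=0.666667, E[X²]=1.55556.
E[X] = 0.35·2.5 + 0.65·0.666667 = 1.30833.
E[X²] = 0.35·7.5 + 0.65·1.55556 = 3.63611.
Var(X) = E[X²] − (E[X])² = 3.63611 − 1.71174 = 1.92437.
SD(X) = √1.92437 = 1.38722.

1.3872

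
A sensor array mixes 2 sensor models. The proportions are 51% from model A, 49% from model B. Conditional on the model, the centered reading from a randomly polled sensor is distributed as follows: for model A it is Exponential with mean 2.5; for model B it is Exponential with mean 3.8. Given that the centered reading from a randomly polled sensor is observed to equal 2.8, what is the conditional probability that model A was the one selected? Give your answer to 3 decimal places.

0.519

Likelihoods f(2.8 | ·): A: 0.130512; B: 0.125953.
Posterior ∝ prior × likelihood. Numerator for A: 0.51·0.130512 = 0.0665611.
Normalizing constant: 0.51·0.130512 + 0.49·0.125953 = 0.128278.
P(A | observation) = 0.0665611 / 0.128278 = 0.51888.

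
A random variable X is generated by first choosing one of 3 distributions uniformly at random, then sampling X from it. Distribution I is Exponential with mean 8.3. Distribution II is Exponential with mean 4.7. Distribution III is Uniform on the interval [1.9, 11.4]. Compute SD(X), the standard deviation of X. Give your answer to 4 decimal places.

5.9160

Per component, I: μ=8.3, E[X²]=137.78; II: μ=4.7, E[X²]=44.18; III: μ=6.65, E[X²]=51.7433.
E[X] = 0.333333·8.3 + 0.333333·4.7 + 0.333333·6.65 = 6.55.
E[X²] = 0.333333·137.78 + 0.333333·44.18 + 0.333333·51.7433 = 77.9011.
Var(X) = E[X²] − (E[X])² = 77.9011 − 42.9025 = 34.9986.
SD(X) = √34.9986 = 5.91596.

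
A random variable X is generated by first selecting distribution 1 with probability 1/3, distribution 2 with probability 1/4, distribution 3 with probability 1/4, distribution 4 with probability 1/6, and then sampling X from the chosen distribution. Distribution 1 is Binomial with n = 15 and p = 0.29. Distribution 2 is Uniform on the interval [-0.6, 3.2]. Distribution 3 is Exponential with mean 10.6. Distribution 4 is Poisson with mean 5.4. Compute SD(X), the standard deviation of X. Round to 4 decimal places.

Per component, 1: μ=4.35, E[X²]=22.011; 2: μ=1.3, E[X²]=2.89333; 3: μ=10.6, E[X²]=224.72; 4: μ=5.4, E[X²]=34.56.
E[X] = 0.333333·4.35 + 0.25·1.3 + 0.25·10.6 + 0.166667·5.4 = 5.325.
E[X²] = 0.333333·22.011 + 0.25·2.89333 + 0.25·224.72 + 0.166667·34.56 = 70.0003.
Var(X) = E[X²] − (E[X])² = 70.0003 − 28.3556 = 41.6447.
SD(X) = √41.6447 = 6.45327.

6.4533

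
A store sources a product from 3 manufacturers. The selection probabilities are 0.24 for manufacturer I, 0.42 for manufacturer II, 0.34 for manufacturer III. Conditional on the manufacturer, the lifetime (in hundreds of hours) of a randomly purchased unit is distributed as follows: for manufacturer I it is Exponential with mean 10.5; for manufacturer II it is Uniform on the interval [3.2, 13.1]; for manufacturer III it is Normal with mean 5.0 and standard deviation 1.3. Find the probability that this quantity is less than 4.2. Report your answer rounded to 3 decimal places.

Conditional on each manufacturer, P(X < 4.2): I: 0.32968; II: 0.10101; III: 0.26915.
By total probability, P(X < 4.2) = 0.24·0.32968 + 0.42·0.10101 + 0.34·0.26915 = 0.213059.

0.213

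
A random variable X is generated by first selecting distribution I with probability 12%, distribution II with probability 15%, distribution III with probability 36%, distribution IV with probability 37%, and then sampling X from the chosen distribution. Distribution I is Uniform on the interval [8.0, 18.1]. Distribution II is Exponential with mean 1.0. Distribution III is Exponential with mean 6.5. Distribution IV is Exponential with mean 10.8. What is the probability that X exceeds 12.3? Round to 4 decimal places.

Conditional on each component, P(X > 12.3): I: 0.574257; II: 4.55174e-06; III: 0.150724; IV: 0.320175.
By total probability, P(X > 12.3) = 0.12·0.574257 + 0.15·4.55174e-06 + 0.36·0.150724 + 0.37·0.320175 = 0.241637.

0.2416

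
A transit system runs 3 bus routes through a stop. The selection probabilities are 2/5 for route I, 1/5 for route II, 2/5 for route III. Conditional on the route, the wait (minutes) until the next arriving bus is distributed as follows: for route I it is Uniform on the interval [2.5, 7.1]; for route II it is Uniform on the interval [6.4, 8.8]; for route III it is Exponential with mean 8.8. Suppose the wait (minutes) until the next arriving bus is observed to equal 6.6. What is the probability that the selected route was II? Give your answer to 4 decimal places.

Likelihoods f(6.6 | ·): I: 0.217391; II: 0.416667; III: 0.053678.
Posterior ∝ prior × likelihood. Numerator for II: 0.2·0.416667 = 0.0833333.
Normalizing constant: 0.4·0.217391 + 0.2·0.416667 + 0.4·0.053678 = 0.191761.
P(II | observation) = 0.0833333 / 0.191761 = 0.434569.

0.4346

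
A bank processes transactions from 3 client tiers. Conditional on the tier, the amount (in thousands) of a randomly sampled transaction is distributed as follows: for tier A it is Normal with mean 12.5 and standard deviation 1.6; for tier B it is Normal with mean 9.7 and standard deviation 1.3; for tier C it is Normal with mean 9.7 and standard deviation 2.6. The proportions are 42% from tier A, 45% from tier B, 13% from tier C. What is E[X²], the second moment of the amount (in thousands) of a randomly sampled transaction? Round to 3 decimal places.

For each component E[X²] = Var + (mean)², giving A: 158.81; B: 95.78; C: 100.85.
Overall E[X²] = 0.42·158.81 + 0.45·95.78 + 0.13·100.85 = 122.912.

122.912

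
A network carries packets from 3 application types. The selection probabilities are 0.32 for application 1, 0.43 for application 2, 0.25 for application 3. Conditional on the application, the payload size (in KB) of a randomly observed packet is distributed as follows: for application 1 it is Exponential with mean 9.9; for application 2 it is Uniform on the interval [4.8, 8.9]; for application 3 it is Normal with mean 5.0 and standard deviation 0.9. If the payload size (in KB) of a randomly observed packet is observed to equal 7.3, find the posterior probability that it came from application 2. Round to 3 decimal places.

Likelihoods f(7.3 | ·): 1: 0.0483201; 2: 0.243902; 3: 0.0169242.
Posterior ∝ prior × likelihood. Numerator for 2: 0.43·0.243902 = 0.104878.
Normalizing constant: 0.32·0.0483201 + 0.43·0.243902 + 0.25·0.0169242 = 0.124572.
P(2 | observation) = 0.104878 / 0.124572 = 0.84191.

0.842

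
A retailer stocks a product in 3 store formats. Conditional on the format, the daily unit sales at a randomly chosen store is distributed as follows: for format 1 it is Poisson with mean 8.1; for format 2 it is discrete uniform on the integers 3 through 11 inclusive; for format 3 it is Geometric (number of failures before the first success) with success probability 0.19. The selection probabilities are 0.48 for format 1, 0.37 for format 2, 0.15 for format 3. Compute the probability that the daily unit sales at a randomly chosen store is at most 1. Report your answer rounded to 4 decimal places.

0.0529

Conditional on each format, P(X ≤ 1): 1: 0.00276221; 2: 0; 3: 0.3439.
By total probability, P(X ≤ 1) = 0.48·0.00276221 + 0.37·0 + 0.15·0.3439 = 0.0529109.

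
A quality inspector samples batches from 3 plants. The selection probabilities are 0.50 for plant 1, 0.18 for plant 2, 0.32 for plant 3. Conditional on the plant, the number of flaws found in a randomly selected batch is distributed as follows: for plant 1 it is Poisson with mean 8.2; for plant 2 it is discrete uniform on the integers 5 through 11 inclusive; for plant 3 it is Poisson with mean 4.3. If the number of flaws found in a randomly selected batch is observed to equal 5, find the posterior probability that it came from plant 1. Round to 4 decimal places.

Likelihoods P(X=5 | ·): 1: 0.0848542; 2: 0.142857; 3: 0.166224.
Posterior ∝ prior × likelihood. Numerator for 1: 0.5·0.0848542 = 0.0424271.
Normalizing constant: 0.5·0.0848542 + 0.18·0.142857 + 0.32·0.166224 = 0.121333.
P(1 | observation) = 0.0424271 / 0.121333 = 0.349674.

0.3497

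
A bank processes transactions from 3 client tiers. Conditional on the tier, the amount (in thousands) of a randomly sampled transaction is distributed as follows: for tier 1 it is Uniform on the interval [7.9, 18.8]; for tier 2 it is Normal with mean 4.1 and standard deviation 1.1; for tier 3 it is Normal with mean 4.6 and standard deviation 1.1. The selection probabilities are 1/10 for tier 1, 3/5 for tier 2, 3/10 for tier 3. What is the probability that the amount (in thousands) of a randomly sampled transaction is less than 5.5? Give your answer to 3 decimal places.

0.777

Conditional on each tier, P(X < 5.5): 1: 0; 2: 0.898443; 3: 0.793373.
By total probability, P(X < 5.5) = 0.1·0 + 0.6·0.898443 + 0.3·0.793373 = 0.777078.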